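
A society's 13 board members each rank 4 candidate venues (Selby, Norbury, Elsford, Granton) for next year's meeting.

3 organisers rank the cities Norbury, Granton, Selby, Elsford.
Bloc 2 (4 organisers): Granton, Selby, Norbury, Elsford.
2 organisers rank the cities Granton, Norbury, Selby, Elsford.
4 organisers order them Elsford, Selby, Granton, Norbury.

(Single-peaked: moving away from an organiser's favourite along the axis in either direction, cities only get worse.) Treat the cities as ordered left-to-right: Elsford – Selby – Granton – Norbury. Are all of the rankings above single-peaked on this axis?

Axis positions: Elsford=1, Selby=2, Granton=3, Norbury=4.
Bloc 1 (peak Norbury at position 4): ranking walks positions 4-3-2-1, expanding outward from the peak — single-peaked.
Bloc 2 (peak Granton at position 3): ranking walks positions 3-2-4-1, expanding outward from the peak — single-peaked.
Bloc 3 (peak Granton at position 3): ranking walks positions 3-4-2-1, expanding outward from the peak — single-peaked.
Bloc 4 (peak Elsford at position 1): ranking walks positions 1-2-3-4, expanding outward from the peak — single-peaked.
Every ranking is single-peaked on this axis.

yes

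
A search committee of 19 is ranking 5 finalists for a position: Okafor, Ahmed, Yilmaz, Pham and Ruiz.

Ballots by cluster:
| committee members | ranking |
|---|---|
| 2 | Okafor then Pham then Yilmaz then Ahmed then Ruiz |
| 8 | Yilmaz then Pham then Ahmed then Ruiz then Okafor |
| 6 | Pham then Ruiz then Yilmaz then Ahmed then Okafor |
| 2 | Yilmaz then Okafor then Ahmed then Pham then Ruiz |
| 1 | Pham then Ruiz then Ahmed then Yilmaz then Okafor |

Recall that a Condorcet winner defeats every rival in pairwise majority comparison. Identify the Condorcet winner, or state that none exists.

Yilmaz

Pairwise majorities:
Okafor vs Ahmed: Okafor is ranked higher on 2+2 = 4 ballots, Ahmed on 15. Ahmed wins 15–4.
Okafor vs Yilmaz: Okafor is ranked higher on 2 ballots, Yilmaz on 17. Yilmaz wins 17–2.
Okafor vs Pham: Okafor is ranked higher on 2+2 = 4 ballots, Pham on 15. Pham wins 15–4.
Okafor vs Ruiz: 4 to 15, Ruiz.
Ahmed vs Yilmaz: Ahmed is ranked higher on 1 ballot, Yilmaz on 18. Yilmaz wins 18–1.
Ahmed vs Pham: 2 for Ahmed, 17 for Pham — Pham by 17–2.
Ahmed vs Ruiz: Ahmed preferred on 2+8+2 = 12 ballots; Ahmed wins 12–7.
Yilmaz vs Pham: 10 to 9, Yilmaz.
Yilmaz vs Ruiz: Yilmaz preferred on 2+8+2 = 12 ballots; Yilmaz wins 12–7.
Pham vs Ruiz: 19 to 0, Pham.
Only Yilmaz has no losses; Yilmaz is the Condorcet winner.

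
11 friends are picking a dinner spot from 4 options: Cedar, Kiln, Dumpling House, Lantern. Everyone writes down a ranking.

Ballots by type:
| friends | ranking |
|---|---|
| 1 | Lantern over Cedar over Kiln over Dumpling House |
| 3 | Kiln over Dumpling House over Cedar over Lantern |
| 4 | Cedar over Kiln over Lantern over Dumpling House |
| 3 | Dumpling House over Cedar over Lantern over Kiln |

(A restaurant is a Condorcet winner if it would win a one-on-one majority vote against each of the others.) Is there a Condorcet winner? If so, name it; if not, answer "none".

Check each pair by majority over 11 ballots:
Cedar vs Kiln: Cedar wins 8–3.
Cedar vs Dumpling House: 1+4 = 5 for Cedar, 6 for Dumpling House — Dumpling House by 6–5.
Cedar vs Lantern: Cedar, 10–1.
Kiln vs Dumpling House: Kiln, 8–3.
Kiln vs Lantern: Kiln, 7–4.
Dumpling House vs Lantern: Dumpling House is ranked higher on 3+3 = 6 ballots, Lantern on 5. Dumpling House wins 6–5.
Every restaurant loses at least once (Cedar loses to Dumpling House; Kiln loses to Cedar; Dumpling House loses to Kiln; Lantern loses to Cedar). The majority relation contains the cycle Cedar beats Kiln beats Dumpling House beats Cedar, so there is no Condorcet winner.

none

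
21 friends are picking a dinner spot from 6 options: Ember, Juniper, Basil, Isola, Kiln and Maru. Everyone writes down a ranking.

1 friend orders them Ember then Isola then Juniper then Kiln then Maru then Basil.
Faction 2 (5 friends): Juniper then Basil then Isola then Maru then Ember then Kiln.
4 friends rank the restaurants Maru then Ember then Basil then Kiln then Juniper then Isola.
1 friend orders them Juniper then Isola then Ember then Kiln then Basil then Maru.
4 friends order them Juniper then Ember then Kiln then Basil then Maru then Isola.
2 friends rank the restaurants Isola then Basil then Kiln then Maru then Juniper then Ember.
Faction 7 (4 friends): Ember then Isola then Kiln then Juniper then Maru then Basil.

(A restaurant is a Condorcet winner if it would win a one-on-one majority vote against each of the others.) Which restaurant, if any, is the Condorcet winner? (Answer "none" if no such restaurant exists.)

Head-to-head results (21 friends):
Ember vs Juniper: Juniper wins 12–9.
Ember vs Basil: 1+4+1+4+4 = 14 for Ember, 7 for Basil — Ember by 14–7.
Ember vs Isola: Ember is ranked higher on 1+4+4+4 = 13 ballots, Isola on 8. Ember wins 13–8.
Ember vs Kiln: Ember preferred on 1+5+4+1+4+4 = 19 ballots; Ember wins 19–2.
Ember vs Maru: Maru wins 11–10.
Juniper vs Basil: 1+5+1+4+4 = 15 for Juniper, 6 for Basil — Juniper by 15–6.
Juniper vs Isola: Juniper, 14–7.
Juniper vs Kiln: 1+5+1+4 = 11 for Juniper, 10 for Kiln — Juniper by 11–10.
Juniper–Maru: Juniper 15–6.
Basil vs Isola: Basil preferred on 5+4+4 = 13 ballots; Basil wins 13–8.
Basil vs Kiln: 5+4+2 = 11 for Basil, 10 for Kiln — Basil by 11–10.
Basil vs Maru: Basil wins 12–9.
Isola vs Kiln: Isola, 13–8.
Isola vs Maru: Isola, 13–8.
Kiln vs Maru: 12 to 9, Kiln.
Juniper beats each of Ember, Basil, Isola, Kiln, Maru — Juniper is the Condorcet winner.

Juniper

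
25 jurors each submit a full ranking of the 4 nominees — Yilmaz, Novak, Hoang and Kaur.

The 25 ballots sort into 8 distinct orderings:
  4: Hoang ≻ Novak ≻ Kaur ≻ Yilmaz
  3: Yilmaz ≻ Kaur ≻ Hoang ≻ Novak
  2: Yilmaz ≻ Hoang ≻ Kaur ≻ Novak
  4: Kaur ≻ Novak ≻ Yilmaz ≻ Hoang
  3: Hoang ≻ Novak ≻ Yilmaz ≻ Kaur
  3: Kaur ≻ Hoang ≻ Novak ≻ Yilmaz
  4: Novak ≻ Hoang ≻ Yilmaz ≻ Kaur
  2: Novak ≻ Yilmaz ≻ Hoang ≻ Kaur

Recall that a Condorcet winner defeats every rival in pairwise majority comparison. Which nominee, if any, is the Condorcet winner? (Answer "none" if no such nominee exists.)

Hoang

Check each pair by majority over 25 ballots:
Yilmaz vs Novak: Novak wins 20–5.
Yilmaz vs Hoang: Hoang, 14–11.
Yilmaz–Kaur: Yilmaz 14–11.
Novak vs Hoang: Hoang, 15–10.
Novak vs Kaur: Novak, 13–12.
Hoang vs Kaur: Hoang, 15–10.
Only Hoang has no losses; Hoang is the Condorcet winner.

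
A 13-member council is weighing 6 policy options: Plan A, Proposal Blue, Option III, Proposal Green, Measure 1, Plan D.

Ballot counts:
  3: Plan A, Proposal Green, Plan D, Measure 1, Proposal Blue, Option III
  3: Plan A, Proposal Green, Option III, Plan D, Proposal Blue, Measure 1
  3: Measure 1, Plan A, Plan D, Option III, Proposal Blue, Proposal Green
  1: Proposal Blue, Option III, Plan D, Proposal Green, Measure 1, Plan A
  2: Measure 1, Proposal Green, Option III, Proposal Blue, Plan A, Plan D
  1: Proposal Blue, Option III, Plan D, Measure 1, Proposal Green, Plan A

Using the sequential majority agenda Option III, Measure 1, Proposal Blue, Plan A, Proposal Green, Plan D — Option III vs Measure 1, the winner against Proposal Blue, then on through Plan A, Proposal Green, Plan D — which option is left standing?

Proposal Green

Round 1: Option III vs Measure 1 — 5–8, Measure 1 advances.
Round 2: Measure 1 vs Proposal Blue — 8–5, Measure 1 advances.
Round 3: Measure 1 vs Plan A — 7–6, Measure 1 advances.
Round 4: Measure 1 vs Proposal Green — 6–7, Proposal Green advances.
Round 5: Proposal Green vs Plan D — 8–5, Proposal Green advances.
Proposal Green survives the agenda.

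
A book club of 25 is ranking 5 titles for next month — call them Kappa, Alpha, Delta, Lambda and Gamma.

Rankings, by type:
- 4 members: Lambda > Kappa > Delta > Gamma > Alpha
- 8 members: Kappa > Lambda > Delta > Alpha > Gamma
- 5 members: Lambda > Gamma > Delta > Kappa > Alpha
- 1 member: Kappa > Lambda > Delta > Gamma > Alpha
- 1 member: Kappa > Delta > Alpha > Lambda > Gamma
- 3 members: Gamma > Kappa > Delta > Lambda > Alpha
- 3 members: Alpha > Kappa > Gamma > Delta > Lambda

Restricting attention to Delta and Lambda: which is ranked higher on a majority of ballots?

Ballots ranking Delta above Lambda: 1 + 3 + 3 = 7.
Ballots ranking Lambda above Delta: 25 − 7 = 18.
Lambda wins the head-to-head 18–7.

Lambda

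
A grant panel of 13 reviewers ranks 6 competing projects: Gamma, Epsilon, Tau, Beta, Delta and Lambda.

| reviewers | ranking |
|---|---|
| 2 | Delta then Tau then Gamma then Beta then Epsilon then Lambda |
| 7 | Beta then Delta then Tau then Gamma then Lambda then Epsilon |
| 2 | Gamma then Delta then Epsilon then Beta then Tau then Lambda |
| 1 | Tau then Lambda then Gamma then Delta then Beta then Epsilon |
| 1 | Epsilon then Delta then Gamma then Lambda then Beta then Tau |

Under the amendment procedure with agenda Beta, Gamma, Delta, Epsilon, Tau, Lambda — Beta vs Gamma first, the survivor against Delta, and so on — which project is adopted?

Round 1: Beta vs Gamma — 7–6, Beta advances.
Round 2: Beta vs Delta — 7–6, Beta advances.
Round 3: Beta vs Epsilon — 10–3, Beta advances.
Round 4: Beta vs Tau — 10–3, Beta advances.
Round 5: Beta vs Lambda — 11–2, Beta advances.
Beta survives the agenda.

Beta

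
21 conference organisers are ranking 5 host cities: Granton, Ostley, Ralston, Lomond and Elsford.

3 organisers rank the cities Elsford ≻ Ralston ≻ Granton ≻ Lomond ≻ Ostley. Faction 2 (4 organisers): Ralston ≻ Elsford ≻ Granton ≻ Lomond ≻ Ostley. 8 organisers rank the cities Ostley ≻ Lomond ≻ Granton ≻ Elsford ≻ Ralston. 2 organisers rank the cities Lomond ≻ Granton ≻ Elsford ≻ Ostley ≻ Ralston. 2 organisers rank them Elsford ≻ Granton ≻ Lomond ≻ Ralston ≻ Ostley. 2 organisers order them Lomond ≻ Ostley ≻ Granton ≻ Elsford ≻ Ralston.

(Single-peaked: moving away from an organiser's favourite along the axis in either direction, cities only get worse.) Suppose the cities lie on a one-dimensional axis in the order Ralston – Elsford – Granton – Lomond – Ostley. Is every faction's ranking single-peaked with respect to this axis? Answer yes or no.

yes

Axis positions: Ralston=1, Elsford=2, Granton=3, Lomond=4, Ostley=5.
Faction 1 (peak Elsford at position 2): ranking walks positions 2-1-3-4-5, expanding outward from the peak — single-peaked.
Faction 2 (peak Ralston at position 1): ranking walks positions 1-2-3-4-5, expanding outward from the peak — single-peaked.
Faction 3 (peak Ostley at position 5): ranking walks positions 5-4-3-2-1, expanding outward from the peak — single-peaked.
Faction 4 (peak Lomond at position 4): ranking walks positions 4-3-2-5-1, expanding outward from the peak — single-peaked.
Faction 5 (peak Elsford at position 2): ranking walks positions 2-3-4-1-5, expanding outward from the peak — single-peaked.
Faction 6 (peak Lomond at position 4): ranking walks positions 4-5-3-2-1, expanding outward from the peak — single-peaked.
Every ranking is single-peaked on this axis.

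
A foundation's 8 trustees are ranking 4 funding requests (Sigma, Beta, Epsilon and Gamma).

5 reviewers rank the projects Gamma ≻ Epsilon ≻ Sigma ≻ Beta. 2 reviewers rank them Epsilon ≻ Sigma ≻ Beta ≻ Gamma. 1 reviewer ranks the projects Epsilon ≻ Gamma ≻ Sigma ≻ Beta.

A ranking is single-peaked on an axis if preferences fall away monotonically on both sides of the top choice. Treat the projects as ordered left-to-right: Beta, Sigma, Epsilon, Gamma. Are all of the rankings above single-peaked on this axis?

yes

Axis positions: Beta=1, Sigma=2, Epsilon=3, Gamma=4.
Cluster 1 (peak Gamma at position 4): ranking walks positions 4-3-2-1, expanding outward from the peak — single-peaked.
Cluster 2 (peak Epsilon at position 3): ranking walks positions 3-2-1-4, expanding outward from the peak — single-peaked.
Cluster 3 (peak Epsilon at position 3): ranking walks positions 3-4-2-1, expanding outward from the peak — single-peaked.
Every ranking is single-peaked on this axis.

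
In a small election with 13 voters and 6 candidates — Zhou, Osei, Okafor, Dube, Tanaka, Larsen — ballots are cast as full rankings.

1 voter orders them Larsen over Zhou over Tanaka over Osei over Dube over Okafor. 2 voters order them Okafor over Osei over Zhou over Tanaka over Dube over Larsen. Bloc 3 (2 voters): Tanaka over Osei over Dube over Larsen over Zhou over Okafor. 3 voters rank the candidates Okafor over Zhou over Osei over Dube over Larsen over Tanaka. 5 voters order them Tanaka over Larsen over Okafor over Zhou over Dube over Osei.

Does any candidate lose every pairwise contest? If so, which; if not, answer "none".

Head-to-head results (13 voters):
Zhou vs Osei: Zhou preferred on 1+3+5 = 9 ballots; Zhou wins 9–4.
Zhou vs Okafor: 3 to 10, Okafor.
Zhou vs Dube: 11 to 2, Zhou.
Zhou vs Tanaka: Zhou preferred on 1+2+3 = 6 ballots; Tanaka wins 7–6.
Zhou vs Larsen: 5 to 8, Larsen.
Osei vs Okafor: Okafor, 10–3.
Osei–Dube: Osei 8–5.
Osei vs Tanaka: Tanaka, 8–5.
Osei vs Larsen: 7 to 6, Osei.
Okafor vs Dube: Okafor wins 10–3.
Okafor vs Tanaka: 2+3 = 5 for Okafor, 8 for Tanaka — Tanaka by 8–5.
Okafor–Larsen: Larsen 8–5.
Dube vs Tanaka: 3 to 10, Tanaka.
Dube vs Larsen: Dube wins 7–6.
Tanaka vs Larsen: Tanaka wins 9–4.
Every candidate wins at least one matchup (Zhou beats Osei; Osei beats Dube; Okafor beats Zhou; Dube beats Larsen; Tanaka beats Zhou; Larsen beats Zhou), so there is no Condorcet loser.

none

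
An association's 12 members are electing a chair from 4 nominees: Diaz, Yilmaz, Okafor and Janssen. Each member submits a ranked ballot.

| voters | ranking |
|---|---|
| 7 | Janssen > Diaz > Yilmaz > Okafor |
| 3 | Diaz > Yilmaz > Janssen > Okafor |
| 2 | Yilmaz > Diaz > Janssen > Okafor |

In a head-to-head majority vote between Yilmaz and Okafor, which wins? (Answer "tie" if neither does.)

Yilmaz

Ballots ranking Yilmaz above Okafor: 7 + 3 + 2 = 12.
Ballots ranking Okafor above Yilmaz: 12 − 12 = 0.
Yilmaz wins the head-to-head 12–0.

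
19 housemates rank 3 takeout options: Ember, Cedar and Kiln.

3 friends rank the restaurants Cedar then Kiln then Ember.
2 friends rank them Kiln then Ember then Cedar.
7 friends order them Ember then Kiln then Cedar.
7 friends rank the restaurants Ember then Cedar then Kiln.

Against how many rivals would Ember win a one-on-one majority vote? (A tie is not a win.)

Ember against each rival (19 friends):
Ember vs Cedar: 2+7+7 = 16 for Ember, 3 for Cedar — Ember by 16–3.
Ember vs Kiln: Ember, 14–5.
Ember beats Cedar, Kiln — 2 pairwise wins.

2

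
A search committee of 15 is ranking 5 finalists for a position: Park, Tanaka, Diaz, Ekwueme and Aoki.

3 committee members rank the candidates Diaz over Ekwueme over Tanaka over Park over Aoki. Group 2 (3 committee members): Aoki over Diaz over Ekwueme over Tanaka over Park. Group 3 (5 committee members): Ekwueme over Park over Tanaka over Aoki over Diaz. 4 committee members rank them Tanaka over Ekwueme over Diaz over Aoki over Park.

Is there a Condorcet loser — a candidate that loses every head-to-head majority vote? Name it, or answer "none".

none

Head-to-head results (15 committee members):
Park vs Tanaka: Tanaka wins 10–5.
Park vs Diaz: Park preferred on 5 ballots; Diaz wins 10–5.
Park vs Ekwueme: Park is ranked higher on 0 ballots, Ekwueme on 15. Ekwueme wins 15–0.
Park vs Aoki: Park, 8–7.
Tanaka vs Diaz: 9 to 6, Tanaka.
Tanaka vs Ekwueme: Ekwueme wins 11–4.
Tanaka vs Aoki: Tanaka, 12–3.
Diaz vs Ekwueme: Diaz is ranked higher on 3+3 = 6 ballots, Ekwueme on 9. Ekwueme wins 9–6.
Diaz vs Aoki: Aoki, 8–7.
Ekwueme vs Aoki: Ekwueme wins 12–3.
Every candidate wins at least one matchup (Park beats Aoki; Tanaka beats Park; Diaz beats Park; Ekwueme beats Park; Aoki beats Diaz), so there is no Condorcet loser.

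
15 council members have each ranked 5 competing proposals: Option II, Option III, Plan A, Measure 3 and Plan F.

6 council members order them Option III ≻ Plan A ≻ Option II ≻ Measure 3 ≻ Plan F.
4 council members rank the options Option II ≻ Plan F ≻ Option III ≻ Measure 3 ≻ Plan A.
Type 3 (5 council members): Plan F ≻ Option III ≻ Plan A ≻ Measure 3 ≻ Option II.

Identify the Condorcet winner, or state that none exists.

Check each pair by majority over 15 ballots:
Option II vs Option III: 4 for Option II, 11 for Option III — Option III by 11–4.
Option II vs Plan A: Option II preferred on 4 ballots; Plan A wins 11–4.
Option II vs Measure 3: 6+4 = 10 for Option II, 5 for Measure 3 — Option II by 10–5.
Option II vs Plan F: 6+4 = 10 for Option II, 5 for Plan F — Option II by 10–5.
Option III vs Plan A: Option III preferred on 6+4+5 = 15 ballots; Option III wins 15–0.
Option III vs Measure 3: Option III preferred on 6+4+5 = 15 ballots; Option III wins 15–0.
Option III vs Plan F: 6 to 9, Plan F.
Plan A vs Measure 3: Plan A preferred on 6+5 = 11 ballots; Plan A wins 11–4.
Plan A vs Plan F: 6 to 9, Plan F.
Measure 3 vs Plan F: 6 for Measure 3, 9 for Plan F — Plan F by 9–6.
No option is unbeaten: Option II loses to Option III; Option III loses to Plan F; Plan A loses to Option III; Measure 3 loses to Option II; Plan F loses to Option II. In particular Option II → Plan F → Option III → Option II is a majority cycle — no Condorcet winner exists.

none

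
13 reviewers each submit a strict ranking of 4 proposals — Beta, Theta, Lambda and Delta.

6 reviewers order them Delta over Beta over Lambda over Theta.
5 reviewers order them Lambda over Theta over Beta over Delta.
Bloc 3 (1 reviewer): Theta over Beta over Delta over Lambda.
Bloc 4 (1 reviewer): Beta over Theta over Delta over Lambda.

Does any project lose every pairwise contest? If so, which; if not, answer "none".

Pairwise majorities:
Beta vs Theta: Beta wins 7–6.
Beta vs Lambda: 8 to 5, Beta.
Beta vs Delta: 5+1+1 = 7 for Beta, 6 for Delta — Beta by 7–6.
Theta vs Lambda: Theta is ranked higher on 1+1 = 2 ballots, Lambda on 11. Lambda wins 11–2.
Theta vs Delta: 5+1+1 = 7 for Theta, 6 for Delta — Theta by 7–6.
Lambda–Delta: Delta 8–5.
Each project has at least one pairwise win (Beta beats Theta; Theta beats Delta; Lambda beats Theta; Delta beats Lambda) — no Condorcet loser.

none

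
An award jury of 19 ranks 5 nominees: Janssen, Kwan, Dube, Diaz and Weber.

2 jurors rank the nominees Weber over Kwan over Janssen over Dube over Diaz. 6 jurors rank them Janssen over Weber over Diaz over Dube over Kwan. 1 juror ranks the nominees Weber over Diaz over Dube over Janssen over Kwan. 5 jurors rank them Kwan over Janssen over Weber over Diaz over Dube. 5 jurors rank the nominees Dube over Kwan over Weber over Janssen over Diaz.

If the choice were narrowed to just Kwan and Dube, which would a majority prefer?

Ballots ranking Kwan above Dube: 2 + 5 = 7.
Ballots ranking Dube above Kwan: 19 − 7 = 12.
Dube wins the head-to-head 12–7.

Dube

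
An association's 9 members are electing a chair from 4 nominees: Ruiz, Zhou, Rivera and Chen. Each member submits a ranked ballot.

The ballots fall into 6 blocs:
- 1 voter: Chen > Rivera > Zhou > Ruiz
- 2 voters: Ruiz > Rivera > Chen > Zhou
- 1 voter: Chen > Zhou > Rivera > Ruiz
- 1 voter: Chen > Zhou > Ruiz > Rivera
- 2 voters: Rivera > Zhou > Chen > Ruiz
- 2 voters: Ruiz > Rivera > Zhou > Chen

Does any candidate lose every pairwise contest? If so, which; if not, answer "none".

none

Head-to-head results (9 voters):
Ruiz vs Zhou: 4 to 5, Zhou.
Ruiz vs Rivera: Ruiz, 5–4.
Ruiz vs Chen: Chen wins 5–4.
Zhou–Rivera: Rivera 7–2.
Zhou vs Chen: 4 to 5, Chen.
Rivera vs Chen: Rivera is ranked higher on 2+2+2 = 6 ballots, Chen on 3. Rivera wins 6–3.
Each candidate has at least one pairwise win (Ruiz beats Rivera; Zhou beats Ruiz; Rivera beats Zhou; Chen beats Ruiz) — no Condorcet loser.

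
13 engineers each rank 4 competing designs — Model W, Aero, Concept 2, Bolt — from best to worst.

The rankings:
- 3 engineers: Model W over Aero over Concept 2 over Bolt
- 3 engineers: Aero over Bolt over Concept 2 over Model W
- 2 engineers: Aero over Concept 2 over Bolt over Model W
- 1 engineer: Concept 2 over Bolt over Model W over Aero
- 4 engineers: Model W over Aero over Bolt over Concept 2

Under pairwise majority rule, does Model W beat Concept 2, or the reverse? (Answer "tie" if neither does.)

Ballots ranking Model W above Concept 2: 3 + 4 = 7.
Ballots ranking Concept 2 above Model W: 13 − 7 = 6.
Model W wins the head-to-head 7–6.

Model W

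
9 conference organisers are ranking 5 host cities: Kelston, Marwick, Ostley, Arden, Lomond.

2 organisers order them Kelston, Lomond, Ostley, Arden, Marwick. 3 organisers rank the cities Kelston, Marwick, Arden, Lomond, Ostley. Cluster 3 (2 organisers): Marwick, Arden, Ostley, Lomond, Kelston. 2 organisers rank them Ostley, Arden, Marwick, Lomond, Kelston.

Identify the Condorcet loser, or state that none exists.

Pairwise majorities:
Kelston vs Marwick: Kelston, 5–4.
Kelston–Ostley: Kelston 5–4.
Kelston vs Arden: Kelston is ranked higher on 2+3 = 5 ballots, Arden on 4. Kelston wins 5–4.
Kelston vs Lomond: 5 to 4, Kelston.
Marwick vs Ostley: Marwick, 5–4.
Marwick vs Arden: 5 to 4, Marwick.
Marwick vs Lomond: Marwick, 7–2.
Ostley vs Arden: 2+2 = 4 for Ostley, 5 for Arden — Arden by 5–4.
Ostley vs Lomond: Lomond, 5–4.
Arden vs Lomond: Arden, 7–2.
Ostley loses to every other city — it is the Condorcet loser.

Ostley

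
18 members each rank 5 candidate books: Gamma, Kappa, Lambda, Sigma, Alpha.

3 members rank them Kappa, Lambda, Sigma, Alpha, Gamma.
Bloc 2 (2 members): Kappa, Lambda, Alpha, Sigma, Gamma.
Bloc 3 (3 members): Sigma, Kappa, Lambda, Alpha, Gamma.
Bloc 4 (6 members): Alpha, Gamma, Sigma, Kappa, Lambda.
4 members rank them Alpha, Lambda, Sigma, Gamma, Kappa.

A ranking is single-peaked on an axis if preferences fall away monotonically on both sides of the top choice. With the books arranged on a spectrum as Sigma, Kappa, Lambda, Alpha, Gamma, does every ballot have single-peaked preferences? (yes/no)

Axis positions: Sigma=1, Kappa=2, Lambda=3, Alpha=4, Gamma=5.
Bloc 1 (peak Kappa at position 2): ranking walks positions 2-3-1-4-5, expanding outward from the peak — single-peaked.
Bloc 2 (peak Kappa at position 2): ranking walks positions 2-3-4-1-5, expanding outward from the peak — single-peaked.
Bloc 3 (peak Sigma at position 1): ranking walks positions 1-2-3-4-5, expanding outward from the peak — single-peaked.
Bloc 4: ranking walks positions 4-5-1-2-3; Sigma is ranked above Lambda even though Lambda lies between Sigma and the peak Alpha on the axis — preferences dip and rise again. Not single-peaked.
Bloc 5: ranking walks positions 4-3-1-5-2; Sigma is ranked above Kappa even though Kappa lies between Sigma and the peak Alpha on the axis — preferences dip and rise again. Not single-peaked.
Bloc 4 violates single-peakedness, so the profile is not single-peaked on this axis.

no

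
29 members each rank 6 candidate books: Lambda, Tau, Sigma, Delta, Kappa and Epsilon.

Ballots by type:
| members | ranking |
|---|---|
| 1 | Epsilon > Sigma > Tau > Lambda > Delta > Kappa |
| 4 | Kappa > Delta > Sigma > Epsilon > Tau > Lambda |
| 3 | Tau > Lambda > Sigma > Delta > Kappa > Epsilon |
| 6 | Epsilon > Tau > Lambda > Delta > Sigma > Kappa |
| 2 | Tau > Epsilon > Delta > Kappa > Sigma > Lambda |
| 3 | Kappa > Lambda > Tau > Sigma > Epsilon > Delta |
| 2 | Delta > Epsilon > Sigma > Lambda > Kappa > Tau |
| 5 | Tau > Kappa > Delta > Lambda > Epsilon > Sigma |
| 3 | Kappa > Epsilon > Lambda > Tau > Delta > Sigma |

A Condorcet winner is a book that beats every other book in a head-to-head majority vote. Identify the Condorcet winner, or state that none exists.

none

Head-to-head results (29 members):
Lambda vs Tau: Tau wins 21–8.
Lambda vs Sigma: 20 to 9, Lambda.
Lambda–Delta: Lambda 16–13.
Lambda vs Kappa: 1+3+6+2 = 12 for Lambda, 17 for Kappa — Kappa by 17–12.
Lambda vs Epsilon: Epsilon wins 18–11.
Tau vs Sigma: Tau wins 22–7.
Tau vs Delta: 23 to 6, Tau.
Tau vs Kappa: Tau, 17–12.
Tau vs Epsilon: Epsilon wins 16–13.
Sigma vs Delta: 1+3+3 = 7 for Sigma, 22 for Delta — Delta by 22–7.
Sigma vs Kappa: 12 to 17, Kappa.
Sigma vs Epsilon: 4+3+3 = 10 for Sigma, 19 for Epsilon — Epsilon by 19–10.
Delta vs Kappa: Kappa wins 15–14.
Delta vs Epsilon: 4+3+2+5 = 14 for Delta, 15 for Epsilon — Epsilon by 15–14.
Kappa vs Epsilon: Kappa preferred on 4+3+3+5+3 = 18 ballots; Kappa wins 18–11.
No book is unbeaten: Lambda loses to Tau; Tau loses to Epsilon; Sigma loses to Lambda; Delta loses to Lambda; Kappa loses to Tau; Epsilon loses to Kappa. In particular Tau beats Kappa beats Epsilon beats Tau is a majority cycle — no Condorcet winner exists.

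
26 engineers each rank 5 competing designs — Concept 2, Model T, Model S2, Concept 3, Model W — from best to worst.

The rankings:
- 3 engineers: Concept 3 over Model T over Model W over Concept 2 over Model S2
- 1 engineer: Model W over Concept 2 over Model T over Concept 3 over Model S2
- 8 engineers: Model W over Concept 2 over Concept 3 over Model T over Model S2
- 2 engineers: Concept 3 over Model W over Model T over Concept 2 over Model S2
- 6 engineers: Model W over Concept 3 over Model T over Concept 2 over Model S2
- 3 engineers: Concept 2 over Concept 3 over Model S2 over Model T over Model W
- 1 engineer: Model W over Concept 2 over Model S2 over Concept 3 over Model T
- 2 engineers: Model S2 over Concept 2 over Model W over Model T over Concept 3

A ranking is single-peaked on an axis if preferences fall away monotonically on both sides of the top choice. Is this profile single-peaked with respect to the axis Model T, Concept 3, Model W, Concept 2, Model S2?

no

Axis positions: Model T=1, Concept 3=2, Model W=3, Concept 2=4, Model S2=5.
Group 1 (peak Concept 3 at position 2): ranking walks positions 2-1-3-4-5, expanding outward from the peak — single-peaked.
Group 2: ranking walks positions 3-4-1-2-5; Model T is ranked above Concept 3 even though Concept 3 lies between Model T and the peak Model W on the axis — preferences dip and rise again. Not single-peaked.
Group 3 (peak Model W at position 3): ranking walks positions 3-4-2-1-5, expanding outward from the peak — single-peaked.
Group 4 (peak Concept 3 at position 2): ranking walks positions 2-3-1-4-5, expanding outward from the peak — single-peaked.
Group 5 (peak Model W at position 3): ranking walks positions 3-2-1-4-5, expanding outward from the peak — single-peaked.
Group 6: ranking walks positions 4-2-5-1-3; Concept 3 is ranked above Model W even though Model W lies between Concept 3 and the peak Concept 2 on the axis — preferences dip and rise again. Not single-peaked.
Group 7 (peak Model W at position 3): ranking walks positions 3-4-5-2-1, expanding outward from the peak — single-peaked.
Group 8: ranking walks positions 5-4-3-1-2; Model T is ranked above Concept 3 even though Concept 3 lies between Model T and the peak Model S2 on the axis — preferences dip and rise again. Not single-peaked.
Group 2 violates single-peakedness, so the profile is not single-peaked on this axis.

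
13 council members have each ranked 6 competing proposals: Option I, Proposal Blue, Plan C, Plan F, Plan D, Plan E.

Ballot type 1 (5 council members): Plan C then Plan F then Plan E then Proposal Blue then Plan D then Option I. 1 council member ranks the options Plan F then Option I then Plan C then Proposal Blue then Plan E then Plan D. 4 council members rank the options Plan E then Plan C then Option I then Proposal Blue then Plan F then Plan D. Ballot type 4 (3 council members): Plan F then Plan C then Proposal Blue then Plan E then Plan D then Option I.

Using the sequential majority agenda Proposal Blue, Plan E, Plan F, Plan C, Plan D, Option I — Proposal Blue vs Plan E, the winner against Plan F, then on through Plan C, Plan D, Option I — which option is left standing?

Round 1: Proposal Blue vs Plan E — 4–9, Plan E advances.
Round 2: Plan E vs Plan F — 4–9, Plan F advances.
Round 3: Plan F vs Plan C — 4–9, Plan C advances.
Round 4: Plan C vs Plan D — 13–0, Plan C advances.
Round 5: Plan C vs Option I — 12–1, Plan C advances.
The agenda winner is Plan C.

Plan C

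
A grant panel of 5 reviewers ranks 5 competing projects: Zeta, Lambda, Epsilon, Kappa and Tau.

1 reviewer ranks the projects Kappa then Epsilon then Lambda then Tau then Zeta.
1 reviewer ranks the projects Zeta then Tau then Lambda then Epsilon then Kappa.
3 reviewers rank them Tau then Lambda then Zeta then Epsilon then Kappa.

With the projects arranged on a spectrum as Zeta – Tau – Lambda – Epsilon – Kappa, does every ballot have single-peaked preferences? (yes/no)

yes

Axis positions: Zeta=1, Tau=2, Lambda=3, Epsilon=4, Kappa=5.
Cluster 1 (peak Kappa at position 5): ranking walks positions 5-4-3-2-1, expanding outward from the peak — single-peaked.
Cluster 2 (peak Zeta at position 1): ranking walks positions 1-2-3-4-5, expanding outward from the peak — single-peaked.
Cluster 3 (peak Tau at position 2): ranking walks positions 2-3-1-4-5, expanding outward from the peak — single-peaked.
Every ranking is single-peaked on this axis.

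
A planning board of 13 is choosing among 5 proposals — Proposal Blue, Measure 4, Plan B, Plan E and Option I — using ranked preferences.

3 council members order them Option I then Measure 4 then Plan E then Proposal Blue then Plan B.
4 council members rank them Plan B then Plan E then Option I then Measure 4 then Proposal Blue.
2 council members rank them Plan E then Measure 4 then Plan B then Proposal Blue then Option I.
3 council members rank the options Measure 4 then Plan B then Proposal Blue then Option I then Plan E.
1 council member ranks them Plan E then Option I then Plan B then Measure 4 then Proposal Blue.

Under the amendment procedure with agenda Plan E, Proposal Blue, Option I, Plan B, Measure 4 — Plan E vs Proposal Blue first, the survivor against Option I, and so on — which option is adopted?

Measure 4

Round 1: Plan E vs Proposal Blue — 10–3, Plan E advances.
Round 2: Plan E vs Option I — 7–6, Plan E advances.
Round 3: Plan E vs Plan B — 6–7, Plan B advances.
Round 4: Plan B vs Measure 4 — 5–8, Measure 4 advances.
Measure 4 survives the agenda.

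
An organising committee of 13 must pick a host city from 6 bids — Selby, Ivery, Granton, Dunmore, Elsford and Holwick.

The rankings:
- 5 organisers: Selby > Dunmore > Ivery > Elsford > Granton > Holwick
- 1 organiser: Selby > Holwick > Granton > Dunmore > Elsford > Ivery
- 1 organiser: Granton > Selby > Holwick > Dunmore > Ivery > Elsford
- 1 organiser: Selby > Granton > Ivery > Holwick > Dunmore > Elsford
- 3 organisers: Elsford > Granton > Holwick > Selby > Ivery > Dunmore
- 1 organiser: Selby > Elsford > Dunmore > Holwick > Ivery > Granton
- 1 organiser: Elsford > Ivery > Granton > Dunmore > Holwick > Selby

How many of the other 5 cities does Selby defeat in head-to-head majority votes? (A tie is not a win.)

Selby against each rival (13 organisers):
Selby vs Ivery: Selby preferred on 5+1+1+1+3+1 = 12 ballots; Selby wins 12–1.
Selby–Granton: Selby 8–5.
Selby vs Dunmore: Selby wins 12–1.
Selby vs Elsford: Selby is ranked higher on 5+1+1+1+1 = 9 ballots, Elsford on 4. Selby wins 9–4.
Selby vs Holwick: Selby preferred on 5+1+1+1+1 = 9 ballots; Selby wins 9–4.
Selby beats Ivery, Granton, Dunmore, Elsford, Holwick — 5 pairwise wins.

5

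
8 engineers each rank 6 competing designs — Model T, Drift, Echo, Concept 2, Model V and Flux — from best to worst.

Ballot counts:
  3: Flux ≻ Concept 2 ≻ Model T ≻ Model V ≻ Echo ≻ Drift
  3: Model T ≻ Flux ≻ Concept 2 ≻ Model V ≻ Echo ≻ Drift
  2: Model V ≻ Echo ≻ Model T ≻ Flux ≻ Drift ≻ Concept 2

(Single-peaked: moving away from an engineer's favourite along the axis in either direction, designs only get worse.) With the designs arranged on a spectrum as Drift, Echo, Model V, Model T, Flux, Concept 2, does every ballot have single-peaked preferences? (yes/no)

Axis positions: Drift=1, Echo=2, Model V=3, Model T=4, Flux=5, Concept 2=6.
Group 1 (peak Flux at position 5): ranking walks positions 5-6-4-3-2-1, expanding outward from the peak — single-peaked.
Group 2 (peak Model T at position 4): ranking walks positions 4-5-6-3-2-1, expanding outward from the peak — single-peaked.
Group 3 (peak Model V at position 3): ranking walks positions 3-2-4-5-1-6, expanding outward from the peak — single-peaked.
Every ranking is single-peaked on this axis.

yes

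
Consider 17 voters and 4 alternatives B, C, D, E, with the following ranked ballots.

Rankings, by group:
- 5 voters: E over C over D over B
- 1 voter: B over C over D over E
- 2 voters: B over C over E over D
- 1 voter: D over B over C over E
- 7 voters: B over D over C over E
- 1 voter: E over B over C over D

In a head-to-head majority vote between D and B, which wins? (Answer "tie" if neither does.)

Ballots ranking D above B: 5 + 1 = 6.
Ballots ranking B above D: 17 − 6 = 11.
B wins the head-to-head 11–6.

B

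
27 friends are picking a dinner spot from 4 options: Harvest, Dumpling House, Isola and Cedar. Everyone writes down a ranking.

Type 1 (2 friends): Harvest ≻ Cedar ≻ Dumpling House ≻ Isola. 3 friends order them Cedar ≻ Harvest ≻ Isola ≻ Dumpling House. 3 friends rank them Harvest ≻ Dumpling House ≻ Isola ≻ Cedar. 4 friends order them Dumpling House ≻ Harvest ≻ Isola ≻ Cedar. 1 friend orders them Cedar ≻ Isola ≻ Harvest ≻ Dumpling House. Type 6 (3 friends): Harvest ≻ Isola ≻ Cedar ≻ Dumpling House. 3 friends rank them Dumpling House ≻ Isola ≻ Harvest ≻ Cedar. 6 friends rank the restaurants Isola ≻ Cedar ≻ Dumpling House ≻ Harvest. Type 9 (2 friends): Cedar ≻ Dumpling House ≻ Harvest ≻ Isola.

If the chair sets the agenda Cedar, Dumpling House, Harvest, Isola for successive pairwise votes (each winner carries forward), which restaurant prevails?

Round 1: Cedar vs Dumpling House — 17–10, Cedar advances.
Round 2: Cedar vs Harvest — 12–15, Harvest advances.
Round 3: Harvest vs Isola — 17–10, Harvest advances.
The agenda winner is Harvest.

Harvest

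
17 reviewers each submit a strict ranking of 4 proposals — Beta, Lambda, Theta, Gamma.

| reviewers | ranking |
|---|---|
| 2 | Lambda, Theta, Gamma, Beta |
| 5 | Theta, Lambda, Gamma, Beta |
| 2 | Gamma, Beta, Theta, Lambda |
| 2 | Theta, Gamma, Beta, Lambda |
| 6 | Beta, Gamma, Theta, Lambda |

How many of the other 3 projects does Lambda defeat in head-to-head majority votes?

0

Lambda against each rival (17 reviewers):
Lambda vs Beta: Lambda is ranked higher on 2+5 = 7 ballots, Beta on 10. Beta wins 10–7.
Lambda vs Theta: 2 for Lambda, 15 for Theta — Theta by 15–2.
Lambda vs Gamma: Gamma, 10–7.
Lambda beats no one; loses to Beta, Theta, Gamma — 0 pairwise wins.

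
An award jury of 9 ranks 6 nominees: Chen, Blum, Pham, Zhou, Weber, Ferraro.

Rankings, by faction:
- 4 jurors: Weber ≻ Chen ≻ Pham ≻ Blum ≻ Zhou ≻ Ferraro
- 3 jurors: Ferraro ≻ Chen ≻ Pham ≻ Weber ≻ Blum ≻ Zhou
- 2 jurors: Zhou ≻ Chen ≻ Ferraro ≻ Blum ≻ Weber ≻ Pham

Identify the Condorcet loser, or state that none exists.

Pairwise majorities:
Chen–Blum: Chen 9–0.
Chen vs Pham: 9 to 0, Chen.
Chen–Zhou: Chen 7–2.
Chen vs Weber: Chen is ranked higher on 3+2 = 5 ballots, Weber on 4. Chen wins 5–4.
Chen vs Ferraro: Chen is ranked higher on 4+2 = 6 ballots, Ferraro on 3. Chen wins 6–3.
Blum vs Pham: Pham, 7–2.
Blum vs Zhou: Blum is ranked higher on 4+3 = 7 ballots, Zhou on 2. Blum wins 7–2.
Blum–Weber: Weber 7–2.
Blum vs Ferraro: 4 for Blum, 5 for Ferraro — Ferraro by 5–4.
Pham vs Zhou: Pham, 7–2.
Pham vs Weber: Weber, 6–3.
Pham vs Ferraro: Pham is ranked higher on 4 ballots, Ferraro on 5. Ferraro wins 5–4.
Zhou vs Weber: Zhou preferred on 2 ballots; Weber wins 7–2.
Zhou vs Ferraro: Zhou wins 6–3.
Weber vs Ferraro: Ferraro, 5–4.
Every nominee wins at least one matchup (Chen beats Blum; Blum beats Zhou; Pham beats Blum; Zhou beats Ferraro; Weber beats Blum; Ferraro beats Blum), so there is no Condorcet loser.

none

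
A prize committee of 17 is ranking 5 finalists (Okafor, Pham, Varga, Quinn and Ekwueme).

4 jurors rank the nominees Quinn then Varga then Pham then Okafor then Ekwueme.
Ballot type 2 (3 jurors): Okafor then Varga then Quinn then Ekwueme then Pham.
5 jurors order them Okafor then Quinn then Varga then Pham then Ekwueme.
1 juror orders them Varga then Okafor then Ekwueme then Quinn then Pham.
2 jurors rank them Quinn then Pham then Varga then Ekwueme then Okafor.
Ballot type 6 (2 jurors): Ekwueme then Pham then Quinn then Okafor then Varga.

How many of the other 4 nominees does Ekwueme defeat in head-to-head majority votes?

0

Ekwueme against each rival (17 jurors):
Ekwueme vs Okafor: Okafor, 13–4.
Ekwueme–Pham: Pham 11–6.
Ekwueme vs Varga: Ekwueme preferred on 2 ballots; Varga wins 15–2.
Ekwueme vs Quinn: 3 to 14, Quinn.
Ekwueme beats no one; loses to Okafor, Pham, Varga, Quinn — 0 pairwise wins.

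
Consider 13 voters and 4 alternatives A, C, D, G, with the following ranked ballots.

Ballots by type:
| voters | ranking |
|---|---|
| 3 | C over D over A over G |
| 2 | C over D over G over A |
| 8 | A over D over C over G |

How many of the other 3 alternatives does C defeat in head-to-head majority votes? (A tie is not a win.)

C against each rival (13 voters):
C vs A: C preferred on 3+2 = 5 ballots; A wins 8–5.
C–D: D 8–5.
C vs G: C is ranked higher on 3+2+8 = 13 ballots, G on 0. C wins 13–0.
C beats G; loses to A, D — 1 pairwise win.

1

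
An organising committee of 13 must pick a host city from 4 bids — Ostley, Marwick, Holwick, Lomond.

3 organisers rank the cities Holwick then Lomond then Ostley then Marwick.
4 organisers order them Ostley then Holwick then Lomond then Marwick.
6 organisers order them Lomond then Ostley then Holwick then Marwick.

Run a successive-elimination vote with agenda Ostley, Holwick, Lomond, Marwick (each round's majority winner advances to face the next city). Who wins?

Lomond

Round 1: Ostley vs Holwick — 10–3, Ostley advances.
Round 2: Ostley vs Lomond — 4–9, Lomond advances.
Round 3: Lomond vs Marwick — 13–0, Lomond advances.
Lomond survives the agenda.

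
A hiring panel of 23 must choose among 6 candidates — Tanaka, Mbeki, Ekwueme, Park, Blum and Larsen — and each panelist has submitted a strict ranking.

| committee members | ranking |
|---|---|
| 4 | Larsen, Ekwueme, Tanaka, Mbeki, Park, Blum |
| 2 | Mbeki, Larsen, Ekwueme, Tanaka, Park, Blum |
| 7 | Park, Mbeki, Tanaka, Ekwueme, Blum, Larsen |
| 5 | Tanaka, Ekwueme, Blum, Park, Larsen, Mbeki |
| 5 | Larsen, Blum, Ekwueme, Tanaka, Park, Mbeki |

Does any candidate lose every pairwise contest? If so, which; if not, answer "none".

Head-to-head results (23 committee members):
Tanaka vs Mbeki: 14 to 9, Tanaka.
Tanaka–Ekwueme: Tanaka 12–11.
Tanaka vs Park: Tanaka, 16–7.
Tanaka vs Blum: Tanaka is ranked higher on 4+2+7+5 = 18 ballots, Blum on 5. Tanaka wins 18–5.
Tanaka vs Larsen: Tanaka preferred on 7+5 = 12 ballots; Tanaka wins 12–11.
Mbeki vs Ekwueme: 2+7 = 9 for Mbeki, 14 for Ekwueme — Ekwueme by 14–9.
Mbeki vs Park: Mbeki preferred on 4+2 = 6 ballots; Park wins 17–6.
Mbeki–Blum: Mbeki 13–10.
Mbeki vs Larsen: Larsen, 14–9.
Ekwueme vs Park: Ekwueme, 16–7.
Ekwueme vs Blum: Ekwueme, 18–5.
Ekwueme vs Larsen: 7+5 = 12 for Ekwueme, 11 for Larsen — Ekwueme by 12–11.
Park vs Blum: Park wins 13–10.
Park vs Larsen: 7+5 = 12 for Park, 11 for Larsen — Park by 12–11.
Blum vs Larsen: 7+5 = 12 for Blum, 11 for Larsen — Blum by 12–11.
Every candidate wins at least one matchup (Tanaka beats Mbeki; Mbeki beats Blum; Ekwueme beats Mbeki; Park beats Mbeki; Blum beats Larsen; Larsen beats Mbeki), so there is no Condorcet loser.

none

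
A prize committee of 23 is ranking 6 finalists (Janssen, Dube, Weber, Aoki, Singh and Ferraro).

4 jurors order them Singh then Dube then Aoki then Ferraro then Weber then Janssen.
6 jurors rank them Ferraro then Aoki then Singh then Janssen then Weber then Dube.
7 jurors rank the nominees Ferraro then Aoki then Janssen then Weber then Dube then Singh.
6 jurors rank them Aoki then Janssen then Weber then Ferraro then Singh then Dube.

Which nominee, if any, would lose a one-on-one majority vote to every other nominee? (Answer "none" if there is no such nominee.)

Pairwise majorities:
Janssen vs Dube: Janssen wins 19–4.
Janssen vs Weber: 6+7+6 = 19 for Janssen, 4 for Weber — Janssen by 19–4.
Janssen vs Aoki: Aoki wins 23–0.
Janssen vs Singh: 13 to 10, Janssen.
Janssen vs Ferraro: Janssen preferred on 6 ballots; Ferraro wins 17–6.
Dube vs Weber: 4 for Dube, 19 for Weber — Weber by 19–4.
Dube vs Aoki: Dube is ranked higher on 4 ballots, Aoki on 19. Aoki wins 19–4.
Dube vs Singh: Singh, 16–7.
Dube vs Ferraro: Ferraro, 19–4.
Weber vs Aoki: Weber is ranked higher on 0 ballots, Aoki on 23. Aoki wins 23–0.
Weber vs Singh: Weber is ranked higher on 7+6 = 13 ballots, Singh on 10. Weber wins 13–10.
Weber vs Ferraro: 6 to 17, Ferraro.
Aoki vs Singh: Aoki, 19–4.
Aoki vs Ferraro: Ferraro, 13–10.
Singh vs Ferraro: Singh preferred on 4 ballots; Ferraro wins 19–4.
Dube is beaten in every head-to-head and is the Condorcet loser.

Dube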